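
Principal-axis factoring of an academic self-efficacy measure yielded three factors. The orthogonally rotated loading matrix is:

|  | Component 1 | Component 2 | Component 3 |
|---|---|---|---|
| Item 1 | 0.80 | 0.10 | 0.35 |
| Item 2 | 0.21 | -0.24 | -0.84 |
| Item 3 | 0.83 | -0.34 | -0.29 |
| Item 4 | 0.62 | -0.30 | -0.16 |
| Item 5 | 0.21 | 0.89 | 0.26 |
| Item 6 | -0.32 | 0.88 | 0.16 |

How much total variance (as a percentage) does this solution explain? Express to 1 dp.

Communalities: 0.7725, 0.8073, 0.8886, 0.5000, 0.9038, 0.9024; Σh² = 4.7746.
Total variance with 6 standardized items is 6, so the solution explains 4.7746/6 = 0.7958 = 79.58%.

79.6%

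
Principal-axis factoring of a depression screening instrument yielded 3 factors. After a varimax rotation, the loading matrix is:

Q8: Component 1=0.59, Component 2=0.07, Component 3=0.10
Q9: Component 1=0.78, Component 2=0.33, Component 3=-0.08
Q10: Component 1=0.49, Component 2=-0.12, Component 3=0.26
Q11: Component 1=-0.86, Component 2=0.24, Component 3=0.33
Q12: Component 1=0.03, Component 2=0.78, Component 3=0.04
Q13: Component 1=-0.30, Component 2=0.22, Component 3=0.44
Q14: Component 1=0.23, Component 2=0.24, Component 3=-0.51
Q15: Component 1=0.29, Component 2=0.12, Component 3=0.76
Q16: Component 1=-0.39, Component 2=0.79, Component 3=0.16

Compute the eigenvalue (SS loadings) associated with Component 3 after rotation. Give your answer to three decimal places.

1.251

SS loadings for Component 3 = 0.10² + (-0.08)² + 0.26² + 0.33² + 0.04² + 0.44² + (-0.51)² + 0.76² + 0.16² = 0.0100 + 0.0064 + 0.0676 + 0.1089 + 0.0016 + 0.1936 + 0.2601 + 0.5776 + 0.0256 = 1.2514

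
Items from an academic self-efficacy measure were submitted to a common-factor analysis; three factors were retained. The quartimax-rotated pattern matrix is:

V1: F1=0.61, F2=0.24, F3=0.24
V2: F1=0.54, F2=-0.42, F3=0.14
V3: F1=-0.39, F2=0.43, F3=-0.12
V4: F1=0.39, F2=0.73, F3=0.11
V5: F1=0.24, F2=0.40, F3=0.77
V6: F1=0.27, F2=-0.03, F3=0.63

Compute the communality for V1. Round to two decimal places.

0.49

h² = 0.61² + 0.24² + 0.24² = 0.3721 + 0.0576 + 0.0576 = 0.4873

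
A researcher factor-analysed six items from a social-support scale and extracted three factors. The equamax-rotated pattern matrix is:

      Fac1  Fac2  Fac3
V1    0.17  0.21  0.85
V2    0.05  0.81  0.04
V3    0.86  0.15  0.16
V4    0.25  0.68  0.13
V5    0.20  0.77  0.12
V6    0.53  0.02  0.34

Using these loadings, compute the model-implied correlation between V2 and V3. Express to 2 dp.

0.17

r̂ = Σ λ_i·λ_j across factors = (0.05)(0.86) + (0.81)(0.15) + (0.04)(0.16)
  = +0.0430 +0.1215 +0.0064 = 0.1709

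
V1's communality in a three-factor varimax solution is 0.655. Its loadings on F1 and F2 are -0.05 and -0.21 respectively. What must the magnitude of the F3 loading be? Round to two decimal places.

Under orthogonal rotation h² = Σλ², so λ_F3² = h² − (0.0466) = 0.655 − 0.0466 = 0.6084.
|λ| = √0.6084 = 0.7800.

0.78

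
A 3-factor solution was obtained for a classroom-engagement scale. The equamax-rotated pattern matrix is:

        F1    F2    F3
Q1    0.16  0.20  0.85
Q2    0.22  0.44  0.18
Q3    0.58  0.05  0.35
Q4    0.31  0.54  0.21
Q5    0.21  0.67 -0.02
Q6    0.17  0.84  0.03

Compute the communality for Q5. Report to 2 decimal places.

h² = 0.21² + 0.67² + (-0.02)² = 0.0441 + 0.4489 + 0.0004 = 0.4934

0.49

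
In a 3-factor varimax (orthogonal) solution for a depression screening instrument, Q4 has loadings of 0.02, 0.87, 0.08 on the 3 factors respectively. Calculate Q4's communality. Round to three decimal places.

0.764

h² = 0.02² + 0.87² + 0.08² = 0.0004 + 0.7569 + 0.0064 = 0.7637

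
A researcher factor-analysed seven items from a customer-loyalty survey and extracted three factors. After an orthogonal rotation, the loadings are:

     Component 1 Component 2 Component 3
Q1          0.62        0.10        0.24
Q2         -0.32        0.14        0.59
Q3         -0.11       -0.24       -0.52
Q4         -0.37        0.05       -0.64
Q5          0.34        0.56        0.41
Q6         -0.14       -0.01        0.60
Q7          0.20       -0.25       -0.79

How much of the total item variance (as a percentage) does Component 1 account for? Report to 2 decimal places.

11.59%

SS loadings for Component 1 = 0.62² + (-0.32)² + (-0.11)² + (-0.37)² + 0.34² + (-0.14)² + 0.20² = 0.8110
With 7 standardized items, total variance = 7. Proportion = 0.8110/7 = 0.1159 → 11.59%.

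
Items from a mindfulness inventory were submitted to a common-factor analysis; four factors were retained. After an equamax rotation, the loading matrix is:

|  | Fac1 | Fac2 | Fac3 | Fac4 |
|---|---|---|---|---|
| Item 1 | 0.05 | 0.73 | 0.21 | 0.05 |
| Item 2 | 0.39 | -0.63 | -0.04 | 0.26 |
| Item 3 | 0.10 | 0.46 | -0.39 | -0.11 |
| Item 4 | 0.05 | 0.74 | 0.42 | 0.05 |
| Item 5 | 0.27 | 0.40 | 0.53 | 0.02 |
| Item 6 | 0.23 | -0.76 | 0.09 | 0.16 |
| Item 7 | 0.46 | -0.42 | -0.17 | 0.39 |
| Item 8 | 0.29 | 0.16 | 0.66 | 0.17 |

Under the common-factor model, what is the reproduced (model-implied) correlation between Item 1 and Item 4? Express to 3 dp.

r̂ = Σ λ_i·λ_j across factors = (0.05)(0.05) + (0.73)(0.74) + (0.21)(0.42) + (0.05)(0.05)
  = +0.0025 +0.5402 +0.0882 +0.0025 = 0.6334

0.633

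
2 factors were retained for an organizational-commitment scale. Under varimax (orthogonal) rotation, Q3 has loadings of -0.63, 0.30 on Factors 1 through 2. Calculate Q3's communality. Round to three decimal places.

h² = (-0.63)² + 0.30² = 0.3969 + 0.0900 = 0.4869

0.487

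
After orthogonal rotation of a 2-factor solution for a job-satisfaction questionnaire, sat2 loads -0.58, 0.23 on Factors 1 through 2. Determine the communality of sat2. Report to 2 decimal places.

0.39

h² = (-0.58)² + 0.23² = 0.3364 + 0.0529 = 0.3893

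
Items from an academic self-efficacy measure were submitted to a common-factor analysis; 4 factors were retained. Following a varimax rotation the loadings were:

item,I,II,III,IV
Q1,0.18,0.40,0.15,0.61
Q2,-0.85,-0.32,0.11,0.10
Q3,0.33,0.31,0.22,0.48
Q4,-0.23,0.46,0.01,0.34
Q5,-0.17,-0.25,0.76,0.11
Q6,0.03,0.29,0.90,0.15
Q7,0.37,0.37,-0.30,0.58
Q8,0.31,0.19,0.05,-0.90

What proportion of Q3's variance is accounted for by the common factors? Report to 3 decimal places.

h² = 0.33² + 0.31² + 0.22² + 0.48² = 0.1089 + 0.0961 + 0.0484 + 0.2304 = 0.4838

0.484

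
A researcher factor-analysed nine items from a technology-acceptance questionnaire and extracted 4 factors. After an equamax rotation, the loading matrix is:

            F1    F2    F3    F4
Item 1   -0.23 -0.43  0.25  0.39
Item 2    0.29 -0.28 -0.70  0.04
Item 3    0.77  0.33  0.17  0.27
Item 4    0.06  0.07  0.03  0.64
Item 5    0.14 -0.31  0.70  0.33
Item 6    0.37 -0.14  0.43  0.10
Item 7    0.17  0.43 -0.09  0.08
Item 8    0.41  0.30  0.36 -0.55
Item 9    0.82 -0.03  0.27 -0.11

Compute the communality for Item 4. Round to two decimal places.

0.42

h² = 0.06² + 0.07² + 0.03² + 0.64² = 0.0036 + 0.0049 + 0.0009 + 0.4096 = 0.4190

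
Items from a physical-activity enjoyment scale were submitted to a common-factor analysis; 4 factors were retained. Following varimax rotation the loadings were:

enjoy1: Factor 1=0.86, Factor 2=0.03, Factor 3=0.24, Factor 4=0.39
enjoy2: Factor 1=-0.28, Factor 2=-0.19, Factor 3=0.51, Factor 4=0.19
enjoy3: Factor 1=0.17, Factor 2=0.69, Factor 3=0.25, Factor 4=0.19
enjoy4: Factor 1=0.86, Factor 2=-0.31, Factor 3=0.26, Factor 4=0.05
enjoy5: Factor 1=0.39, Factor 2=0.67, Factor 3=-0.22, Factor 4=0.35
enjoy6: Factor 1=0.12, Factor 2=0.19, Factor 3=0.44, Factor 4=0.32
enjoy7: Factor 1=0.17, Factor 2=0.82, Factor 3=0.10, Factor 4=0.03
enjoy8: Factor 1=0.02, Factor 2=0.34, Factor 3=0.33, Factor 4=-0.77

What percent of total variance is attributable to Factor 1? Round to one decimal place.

SS loadings for Factor 1 = 0.86² + (-0.28)² + 0.17² + 0.86² + 0.39² + 0.12² + 0.17² + 0.02² = 1.7823
With 8 standardized items, total variance = 8. Proportion = 1.7823/8 = 0.2228 → 22.28%.

22.3%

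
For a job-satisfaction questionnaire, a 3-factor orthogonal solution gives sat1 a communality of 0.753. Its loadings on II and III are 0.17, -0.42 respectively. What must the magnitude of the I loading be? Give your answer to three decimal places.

0.740

Under orthogonal rotation h² = Σλ², so λ_I² = h² − (0.2053) = 0.753 − 0.2053 = 0.5477.
|λ| = √0.5477 = 0.7401.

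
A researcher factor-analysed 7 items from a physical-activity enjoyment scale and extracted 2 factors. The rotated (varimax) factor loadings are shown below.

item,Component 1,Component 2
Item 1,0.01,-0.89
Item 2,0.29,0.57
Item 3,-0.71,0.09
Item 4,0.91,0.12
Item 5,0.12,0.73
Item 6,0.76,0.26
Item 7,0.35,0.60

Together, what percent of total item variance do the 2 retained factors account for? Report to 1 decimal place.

60.4%

SS loadings by factor: 2.1309, 2.1000; total = 4.2309.
Total variance with 7 standardized items is 7, so the solution explains 4.2309/7 = 0.6044 = 60.44%.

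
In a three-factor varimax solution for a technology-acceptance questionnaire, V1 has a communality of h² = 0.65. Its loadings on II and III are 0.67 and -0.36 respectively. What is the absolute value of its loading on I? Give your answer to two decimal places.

0.27

Under orthogonal rotation h² = Σλ², so λ_I² = h² − (0.5785) = 0.65 − 0.5785 = 0.0715.
|λ| = √0.0715 = 0.2674.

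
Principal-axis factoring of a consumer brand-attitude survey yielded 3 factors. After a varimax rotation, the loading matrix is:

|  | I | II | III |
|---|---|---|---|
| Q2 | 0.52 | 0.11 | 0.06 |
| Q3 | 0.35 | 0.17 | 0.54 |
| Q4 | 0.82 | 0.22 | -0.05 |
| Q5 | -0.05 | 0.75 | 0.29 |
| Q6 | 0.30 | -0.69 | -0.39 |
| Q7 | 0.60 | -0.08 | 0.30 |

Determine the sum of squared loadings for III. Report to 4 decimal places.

SS loadings for III = 0.06² + 0.54² + (-0.05)² + 0.29² + (-0.39)² + 0.30² = 0.0036 + 0.2916 + 0.0025 + 0.0841 + 0.1521 + 0.0900 = 0.6239

0.6239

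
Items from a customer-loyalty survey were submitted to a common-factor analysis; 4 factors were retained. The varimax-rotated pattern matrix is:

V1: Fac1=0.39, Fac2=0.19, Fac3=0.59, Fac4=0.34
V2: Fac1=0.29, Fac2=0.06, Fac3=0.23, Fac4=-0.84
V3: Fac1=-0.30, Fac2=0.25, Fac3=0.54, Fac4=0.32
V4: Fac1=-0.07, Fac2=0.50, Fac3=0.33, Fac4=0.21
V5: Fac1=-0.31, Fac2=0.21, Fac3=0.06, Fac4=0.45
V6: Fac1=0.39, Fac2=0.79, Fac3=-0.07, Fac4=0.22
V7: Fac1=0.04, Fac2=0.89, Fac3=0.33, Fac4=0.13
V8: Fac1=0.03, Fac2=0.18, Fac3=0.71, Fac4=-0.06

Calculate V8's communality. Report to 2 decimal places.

h² = 0.03² + 0.18² + 0.71² + (-0.06)² = 0.0009 + 0.0324 + 0.5041 + 0.0036 = 0.5410

0.54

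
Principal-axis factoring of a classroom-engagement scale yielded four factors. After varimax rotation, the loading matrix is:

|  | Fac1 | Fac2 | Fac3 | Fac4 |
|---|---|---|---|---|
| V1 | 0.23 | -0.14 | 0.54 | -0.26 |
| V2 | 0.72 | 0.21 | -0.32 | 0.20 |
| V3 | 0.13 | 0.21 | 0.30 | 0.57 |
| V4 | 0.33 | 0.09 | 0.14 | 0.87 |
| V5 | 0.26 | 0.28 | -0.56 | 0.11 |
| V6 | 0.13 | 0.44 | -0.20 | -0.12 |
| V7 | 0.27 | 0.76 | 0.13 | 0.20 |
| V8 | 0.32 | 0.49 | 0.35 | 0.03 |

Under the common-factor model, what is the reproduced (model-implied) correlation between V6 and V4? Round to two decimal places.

r̂ = Σ λ_i·λ_j across factors = (0.13)(0.33) + (0.44)(0.09) + (-0.20)(0.14) + (-0.12)(0.87)
  = +0.0429 +0.0396 -0.0280 -0.1044 = -0.0499

-0.05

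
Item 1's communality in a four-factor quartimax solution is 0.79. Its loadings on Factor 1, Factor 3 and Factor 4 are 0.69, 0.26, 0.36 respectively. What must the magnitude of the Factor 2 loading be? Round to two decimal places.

Under orthogonal rotation h² = Σλ², so λ_Factor 2² = h² − (0.6733) = 0.79 − 0.6733 = 0.1167.
|λ| = √0.1167 = 0.3416.

0.34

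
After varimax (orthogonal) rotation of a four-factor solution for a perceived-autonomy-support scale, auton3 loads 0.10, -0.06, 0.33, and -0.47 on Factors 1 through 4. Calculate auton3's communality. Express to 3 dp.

0.343

h² = 0.10² + (-0.06)² + 0.33² + (-0.47)² = 0.0100 + 0.0036 + 0.1089 + 0.2209 = 0.3434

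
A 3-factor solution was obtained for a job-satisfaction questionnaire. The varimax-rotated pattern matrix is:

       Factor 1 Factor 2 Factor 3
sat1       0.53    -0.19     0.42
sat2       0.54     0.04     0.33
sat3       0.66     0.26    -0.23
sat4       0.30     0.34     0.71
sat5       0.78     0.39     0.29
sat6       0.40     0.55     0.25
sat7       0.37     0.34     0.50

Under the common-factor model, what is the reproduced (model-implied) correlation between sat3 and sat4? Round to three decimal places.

r̂ = Σ λ_i·λ_j across factors = (0.66)(0.30) + (0.26)(0.34) + (-0.23)(0.71)
  = +0.1980 +0.0884 -0.1633 = 0.1231

0.123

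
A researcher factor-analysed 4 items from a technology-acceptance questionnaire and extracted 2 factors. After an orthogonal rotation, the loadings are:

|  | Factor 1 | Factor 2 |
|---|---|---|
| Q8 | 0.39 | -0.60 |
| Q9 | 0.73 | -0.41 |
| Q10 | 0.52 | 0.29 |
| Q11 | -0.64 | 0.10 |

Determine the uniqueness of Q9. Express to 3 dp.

0.299

h² = 0.73² + (-0.41)² = 0.5329 + 0.1681 = 0.7010
Uniqueness u² = 1 − h² = 1 − 0.7010 = 0.2990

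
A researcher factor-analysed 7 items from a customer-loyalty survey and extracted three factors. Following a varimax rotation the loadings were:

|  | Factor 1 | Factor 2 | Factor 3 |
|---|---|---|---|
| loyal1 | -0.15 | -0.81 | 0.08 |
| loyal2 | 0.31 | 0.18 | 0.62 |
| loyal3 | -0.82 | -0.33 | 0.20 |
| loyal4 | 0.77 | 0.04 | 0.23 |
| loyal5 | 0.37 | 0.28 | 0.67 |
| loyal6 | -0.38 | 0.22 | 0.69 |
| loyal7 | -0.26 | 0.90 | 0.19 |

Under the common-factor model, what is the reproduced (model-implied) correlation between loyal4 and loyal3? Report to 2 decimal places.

r̂ = Σ λ_i·λ_j across factors = (0.77)(-0.82) + (0.04)(-0.33) + (0.23)(0.20)
  = -0.6314 -0.0132 +0.0460 = -0.5986

-0.60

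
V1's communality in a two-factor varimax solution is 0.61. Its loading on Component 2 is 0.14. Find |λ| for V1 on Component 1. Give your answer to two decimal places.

0.77

Under orthogonal rotation h² = Σλ², so λ_Component 1² = h² − (0.0196) = 0.61 − 0.0196 = 0.5904.
|λ| = √0.5904 = 0.7684.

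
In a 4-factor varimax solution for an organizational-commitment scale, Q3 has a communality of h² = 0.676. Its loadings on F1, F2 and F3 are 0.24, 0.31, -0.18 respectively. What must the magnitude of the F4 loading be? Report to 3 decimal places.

0.700

Under orthogonal rotation h² = Σλ², so λ_F4² = h² − (0.1861) = 0.676 − 0.1861 = 0.4899.
|λ| = √0.4899 = 0.6999.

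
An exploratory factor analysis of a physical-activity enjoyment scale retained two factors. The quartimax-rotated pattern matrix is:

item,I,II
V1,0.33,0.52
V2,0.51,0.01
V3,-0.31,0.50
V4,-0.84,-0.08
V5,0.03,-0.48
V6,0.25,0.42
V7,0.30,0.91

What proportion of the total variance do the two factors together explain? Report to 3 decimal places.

0.441

SS loadings by factor: 1.3241, 1.7618; total = 3.0859.
Total variance with 7 standardized items is 7, so the solution explains 3.0859/7 = 0.4408.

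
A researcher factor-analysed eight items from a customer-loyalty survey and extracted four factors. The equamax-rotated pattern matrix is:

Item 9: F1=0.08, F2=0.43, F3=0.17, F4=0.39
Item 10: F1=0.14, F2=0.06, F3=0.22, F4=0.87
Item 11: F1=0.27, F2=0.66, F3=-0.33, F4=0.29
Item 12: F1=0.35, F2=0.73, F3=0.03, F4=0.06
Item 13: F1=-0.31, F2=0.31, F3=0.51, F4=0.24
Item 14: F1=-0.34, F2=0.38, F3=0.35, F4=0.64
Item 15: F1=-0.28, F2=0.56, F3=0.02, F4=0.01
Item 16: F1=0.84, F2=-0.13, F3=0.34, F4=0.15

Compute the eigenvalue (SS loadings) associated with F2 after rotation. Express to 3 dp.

SS loadings for F2 = 0.43² + 0.06² + 0.66² + 0.73² + 0.31² + 0.38² + 0.56² + (-0.13)² = 0.1849 + 0.0036 + 0.4356 + 0.5329 + 0.0961 + 0.1444 + 0.3136 + 0.0169 = 1.7280

1.728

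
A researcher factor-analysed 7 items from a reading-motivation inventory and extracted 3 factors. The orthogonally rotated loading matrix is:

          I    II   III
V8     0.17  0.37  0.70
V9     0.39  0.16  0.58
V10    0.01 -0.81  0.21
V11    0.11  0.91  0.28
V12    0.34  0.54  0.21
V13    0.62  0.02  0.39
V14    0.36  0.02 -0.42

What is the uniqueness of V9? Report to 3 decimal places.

h² = 0.39² + 0.16² + 0.58² = 0.1521 + 0.0256 + 0.3364 = 0.5141
Uniqueness u² = 1 − h² = 1 − 0.5141 = 0.4859

0.486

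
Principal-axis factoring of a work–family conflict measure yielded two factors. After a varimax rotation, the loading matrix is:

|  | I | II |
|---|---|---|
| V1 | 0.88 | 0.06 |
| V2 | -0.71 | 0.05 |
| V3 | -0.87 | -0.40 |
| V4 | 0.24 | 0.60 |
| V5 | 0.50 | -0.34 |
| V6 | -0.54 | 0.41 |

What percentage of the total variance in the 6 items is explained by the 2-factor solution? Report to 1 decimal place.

SS loadings by factor: 2.6346, 0.8098; total = 3.4444.
Total variance with 6 standardized items is 6, so the solution explains 3.4444/6 = 0.5741 = 57.41%.

57.4%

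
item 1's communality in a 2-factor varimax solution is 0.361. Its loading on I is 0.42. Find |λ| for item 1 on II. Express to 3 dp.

Under orthogonal rotation h² = Σλ², so λ_II² = h² − (0.1764) = 0.361 − 0.1764 = 0.1846.
|λ| = √0.1846 = 0.4297.

0.430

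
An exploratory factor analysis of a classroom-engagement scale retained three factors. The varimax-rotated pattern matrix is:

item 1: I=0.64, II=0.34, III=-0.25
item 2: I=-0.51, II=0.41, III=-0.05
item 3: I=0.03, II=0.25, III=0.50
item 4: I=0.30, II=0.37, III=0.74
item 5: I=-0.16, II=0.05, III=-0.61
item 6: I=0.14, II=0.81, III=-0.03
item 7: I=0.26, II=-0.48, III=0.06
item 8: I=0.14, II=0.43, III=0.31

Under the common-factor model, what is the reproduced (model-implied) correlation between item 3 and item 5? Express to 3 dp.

-0.297

r̂ = Σ λ_i·λ_j across factors = (0.03)(-0.16) + (0.25)(0.05) + (0.50)(-0.61)
  = -0.0048 +0.0125 -0.3050 = -0.2973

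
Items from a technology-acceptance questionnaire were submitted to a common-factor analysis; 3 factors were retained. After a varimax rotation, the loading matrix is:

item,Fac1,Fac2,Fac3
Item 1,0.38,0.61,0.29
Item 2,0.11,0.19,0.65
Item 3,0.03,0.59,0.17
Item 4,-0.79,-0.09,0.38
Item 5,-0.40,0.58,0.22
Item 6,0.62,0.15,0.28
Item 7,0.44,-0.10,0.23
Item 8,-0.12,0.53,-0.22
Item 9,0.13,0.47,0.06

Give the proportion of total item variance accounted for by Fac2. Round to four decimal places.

SS loadings for Fac2 = 0.61² + 0.19² + 0.59² + (-0.09)² + 0.58² + 0.15² + (-0.10)² + 0.53² + 0.47² = 1.6351
Proportion of variance = 1.6351 / 9 = 0.1817.

0.1817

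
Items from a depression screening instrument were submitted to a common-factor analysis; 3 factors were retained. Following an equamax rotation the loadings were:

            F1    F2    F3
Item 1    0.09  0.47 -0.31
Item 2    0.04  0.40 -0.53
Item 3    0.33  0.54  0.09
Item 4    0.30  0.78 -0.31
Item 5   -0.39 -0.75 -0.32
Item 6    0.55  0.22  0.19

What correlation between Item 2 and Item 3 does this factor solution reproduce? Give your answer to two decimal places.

r̂ = Σ λ_i·λ_j across factors = (0.04)(0.33) + (0.40)(0.54) + (-0.53)(0.09)
  = +0.0132 +0.2160 -0.0477 = 0.1815

0.18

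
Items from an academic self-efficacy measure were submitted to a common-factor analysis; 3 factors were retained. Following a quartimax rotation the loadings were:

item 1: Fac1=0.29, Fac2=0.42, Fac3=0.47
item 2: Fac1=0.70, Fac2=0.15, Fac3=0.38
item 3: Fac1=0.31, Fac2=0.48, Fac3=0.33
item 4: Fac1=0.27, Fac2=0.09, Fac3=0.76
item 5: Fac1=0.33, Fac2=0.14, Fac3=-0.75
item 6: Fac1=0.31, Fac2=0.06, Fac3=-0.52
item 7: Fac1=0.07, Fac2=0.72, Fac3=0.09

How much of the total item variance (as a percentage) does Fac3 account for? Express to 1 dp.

SS loadings for Fac3 = 0.47² + 0.38² + 0.33² + 0.76² + (-0.75)² + (-0.52)² + 0.09² = 1.8928
With 7 standardized items, total variance = 7. Proportion = 1.8928/7 = 0.2704 → 27.04%.

27.0%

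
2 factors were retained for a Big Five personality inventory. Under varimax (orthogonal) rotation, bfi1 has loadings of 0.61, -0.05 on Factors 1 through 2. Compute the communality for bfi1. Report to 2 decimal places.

h² = 0.61² + (-0.05)² = 0.3721 + 0.0025 = 0.3746

0.37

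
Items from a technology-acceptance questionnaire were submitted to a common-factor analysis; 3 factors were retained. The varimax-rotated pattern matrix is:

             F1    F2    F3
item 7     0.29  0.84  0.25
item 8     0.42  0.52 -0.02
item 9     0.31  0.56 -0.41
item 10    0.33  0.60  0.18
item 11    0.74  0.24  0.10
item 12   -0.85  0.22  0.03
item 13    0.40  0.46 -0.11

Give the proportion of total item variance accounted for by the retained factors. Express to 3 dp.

SS loadings by factor: 1.8956, 1.9672, 0.2864; total = 4.1492.
Total variance with 7 standardized items is 7, so the solution explains 4.1492/7 = 0.5927.

0.593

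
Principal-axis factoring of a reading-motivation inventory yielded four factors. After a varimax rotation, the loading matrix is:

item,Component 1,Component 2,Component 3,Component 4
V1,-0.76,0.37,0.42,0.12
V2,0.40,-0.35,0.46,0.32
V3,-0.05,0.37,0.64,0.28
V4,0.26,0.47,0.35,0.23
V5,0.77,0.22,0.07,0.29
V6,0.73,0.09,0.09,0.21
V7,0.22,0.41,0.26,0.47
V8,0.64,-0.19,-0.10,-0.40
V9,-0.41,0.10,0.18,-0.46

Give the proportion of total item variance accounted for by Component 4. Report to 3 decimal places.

0.108

SS loadings for Component 4 = 0.12² + 0.32² + 0.28² + 0.23² + 0.29² + 0.21² + 0.47² + (-0.40)² + (-0.46)² = 0.9688
Proportion of variance = 0.9688 / 9 = 0.1076.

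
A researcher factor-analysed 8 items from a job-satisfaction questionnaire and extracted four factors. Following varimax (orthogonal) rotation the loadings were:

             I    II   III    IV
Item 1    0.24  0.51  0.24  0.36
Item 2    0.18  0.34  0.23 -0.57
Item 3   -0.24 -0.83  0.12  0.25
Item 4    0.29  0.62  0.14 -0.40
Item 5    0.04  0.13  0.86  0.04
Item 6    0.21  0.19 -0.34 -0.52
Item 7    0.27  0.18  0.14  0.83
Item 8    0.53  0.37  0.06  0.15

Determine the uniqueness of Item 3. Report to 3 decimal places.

h² = (-0.24)² + (-0.83)² + 0.12² + 0.25² = 0.0576 + 0.6889 + 0.0144 + 0.0625 = 0.8234
Uniqueness u² = 1 − h² = 1 − 0.8234 = 0.1766

0.177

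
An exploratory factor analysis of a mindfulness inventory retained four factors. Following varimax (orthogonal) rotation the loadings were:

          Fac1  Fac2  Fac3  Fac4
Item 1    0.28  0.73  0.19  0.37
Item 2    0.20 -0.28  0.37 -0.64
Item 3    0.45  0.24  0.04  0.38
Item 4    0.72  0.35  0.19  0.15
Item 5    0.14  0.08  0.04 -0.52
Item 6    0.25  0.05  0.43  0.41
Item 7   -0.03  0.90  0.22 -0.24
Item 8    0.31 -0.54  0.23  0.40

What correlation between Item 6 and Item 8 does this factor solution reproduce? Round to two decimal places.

0.31

r̂ = Σ λ_i·λ_j across factors = (0.25)(0.31) + (0.05)(-0.54) + (0.43)(0.23) + (0.41)(0.40)
  = +0.0775 -0.0270 +0.0989 +0.1640 = 0.3134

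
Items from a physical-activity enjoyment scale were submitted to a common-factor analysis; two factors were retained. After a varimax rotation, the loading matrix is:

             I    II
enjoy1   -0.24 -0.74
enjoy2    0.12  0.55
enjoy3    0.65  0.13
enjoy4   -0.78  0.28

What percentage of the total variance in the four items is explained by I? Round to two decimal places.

SS loadings for I = (-0.24)² + 0.12² + 0.65² + (-0.78)² = 1.1029
With 4 standardized items, total variance = 4. Proportion = 1.1029/4 = 0.2757 → 27.57%.

27.57%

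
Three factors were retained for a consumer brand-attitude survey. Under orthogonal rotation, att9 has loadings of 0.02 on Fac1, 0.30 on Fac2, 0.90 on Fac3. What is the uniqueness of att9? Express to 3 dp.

0.100

h² = 0.02² + 0.30² + 0.90² = 0.0004 + 0.0900 + 0.8100 = 0.9004
Uniqueness u² = 1 − h² = 1 − 0.9004 = 0.0996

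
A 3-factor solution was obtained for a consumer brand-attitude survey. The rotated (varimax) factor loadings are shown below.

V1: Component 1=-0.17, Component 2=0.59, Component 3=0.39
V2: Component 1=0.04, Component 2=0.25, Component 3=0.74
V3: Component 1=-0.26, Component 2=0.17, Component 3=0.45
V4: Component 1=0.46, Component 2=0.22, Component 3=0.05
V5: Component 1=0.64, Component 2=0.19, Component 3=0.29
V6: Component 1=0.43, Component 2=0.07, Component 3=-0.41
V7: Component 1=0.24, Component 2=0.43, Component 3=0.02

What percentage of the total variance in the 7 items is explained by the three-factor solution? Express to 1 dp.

SS loadings by factor: 0.9618, 0.7138, 1.1573; total = 2.8329.
Total variance with 7 standardized items is 7, so the solution explains 2.8329/7 = 0.4047 = 40.47%.

40.5%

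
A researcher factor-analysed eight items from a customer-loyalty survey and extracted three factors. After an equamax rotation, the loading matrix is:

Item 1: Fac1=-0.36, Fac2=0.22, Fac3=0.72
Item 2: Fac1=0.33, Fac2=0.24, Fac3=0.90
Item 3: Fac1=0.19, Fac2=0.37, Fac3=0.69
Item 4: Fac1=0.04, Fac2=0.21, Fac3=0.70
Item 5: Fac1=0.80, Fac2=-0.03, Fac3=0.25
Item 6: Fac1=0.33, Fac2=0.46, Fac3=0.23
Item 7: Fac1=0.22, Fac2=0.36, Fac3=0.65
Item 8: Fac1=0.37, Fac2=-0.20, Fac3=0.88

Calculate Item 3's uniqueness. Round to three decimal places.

h² = 0.19² + 0.37² + 0.69² = 0.0361 + 0.1369 + 0.4761 = 0.6491
Uniqueness u² = 1 − h² = 1 − 0.6491 = 0.3509

0.351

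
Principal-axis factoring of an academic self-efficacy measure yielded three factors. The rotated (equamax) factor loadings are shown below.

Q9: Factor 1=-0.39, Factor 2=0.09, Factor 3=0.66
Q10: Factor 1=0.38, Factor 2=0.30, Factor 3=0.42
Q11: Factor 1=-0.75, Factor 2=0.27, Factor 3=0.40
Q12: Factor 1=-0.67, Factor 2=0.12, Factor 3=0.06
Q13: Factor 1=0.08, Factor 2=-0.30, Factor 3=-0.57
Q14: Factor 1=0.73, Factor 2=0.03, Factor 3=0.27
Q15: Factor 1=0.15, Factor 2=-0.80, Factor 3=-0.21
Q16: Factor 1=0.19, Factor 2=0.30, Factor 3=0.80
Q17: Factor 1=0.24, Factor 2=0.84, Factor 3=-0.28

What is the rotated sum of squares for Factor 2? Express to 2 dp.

SS loadings for Factor 2 = 0.09² + 0.30² + 0.27² + 0.12² + (-0.30)² + 0.03² + (-0.80)² + 0.30² + 0.84² = 0.0081 + 0.0900 + 0.0729 + 0.0144 + 0.0900 + 0.0009 + 0.6400 + 0.0900 + 0.7056 = 1.7119

1.71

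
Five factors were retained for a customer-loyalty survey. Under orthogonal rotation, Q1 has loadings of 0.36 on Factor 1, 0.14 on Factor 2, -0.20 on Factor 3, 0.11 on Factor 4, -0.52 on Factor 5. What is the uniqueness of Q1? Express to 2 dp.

h² = 0.36² + 0.14² + (-0.20)² + 0.11² + (-0.52)² = 0.1296 + 0.0196 + 0.0400 + 0.0121 + 0.2704 = 0.4717
Uniqueness u² = 1 − h² = 1 − 0.4717 = 0.5283

0.53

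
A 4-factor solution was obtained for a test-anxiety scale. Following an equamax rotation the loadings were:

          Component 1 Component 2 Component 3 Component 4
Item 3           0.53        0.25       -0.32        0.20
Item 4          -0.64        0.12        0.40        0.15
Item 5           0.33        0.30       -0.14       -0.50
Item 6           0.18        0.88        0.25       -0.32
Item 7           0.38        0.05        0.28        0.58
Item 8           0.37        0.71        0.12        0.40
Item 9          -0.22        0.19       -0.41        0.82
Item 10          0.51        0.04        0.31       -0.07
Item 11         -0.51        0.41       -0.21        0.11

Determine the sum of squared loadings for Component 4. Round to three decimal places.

SS loadings for Component 4 = 0.20² + 0.15² + (-0.50)² + (-0.32)² + 0.58² + 0.40² + 0.82² + (-0.07)² + 0.11² = 0.0400 + 0.0225 + 0.2500 + 0.1024 + 0.3364 + 0.1600 + 0.6724 + 0.0049 + 0.0121 = 1.6007

1.601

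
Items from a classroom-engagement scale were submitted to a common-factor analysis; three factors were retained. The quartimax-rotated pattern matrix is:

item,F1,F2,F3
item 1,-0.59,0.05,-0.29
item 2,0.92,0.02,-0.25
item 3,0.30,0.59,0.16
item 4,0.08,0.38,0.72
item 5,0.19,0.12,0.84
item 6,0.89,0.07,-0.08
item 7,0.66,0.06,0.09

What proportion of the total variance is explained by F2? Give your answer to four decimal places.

SS loadings for F2 = 0.05² + 0.02² + 0.59² + 0.38² + 0.12² + 0.07² + 0.06² = 0.5183
Proportion of variance = 0.5183 / 7 = 0.0740.

0.0740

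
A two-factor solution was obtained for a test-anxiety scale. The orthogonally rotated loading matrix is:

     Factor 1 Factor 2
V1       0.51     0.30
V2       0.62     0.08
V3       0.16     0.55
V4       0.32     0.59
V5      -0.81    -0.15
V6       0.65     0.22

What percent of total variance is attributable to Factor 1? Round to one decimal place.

SS loadings for Factor 1 = 0.51² + 0.62² + 0.16² + 0.32² + (-0.81)² + 0.65² = 1.8511
With 6 standardized items, total variance = 6. Proportion = 1.8511/6 = 0.3085 → 30.85%.

30.9%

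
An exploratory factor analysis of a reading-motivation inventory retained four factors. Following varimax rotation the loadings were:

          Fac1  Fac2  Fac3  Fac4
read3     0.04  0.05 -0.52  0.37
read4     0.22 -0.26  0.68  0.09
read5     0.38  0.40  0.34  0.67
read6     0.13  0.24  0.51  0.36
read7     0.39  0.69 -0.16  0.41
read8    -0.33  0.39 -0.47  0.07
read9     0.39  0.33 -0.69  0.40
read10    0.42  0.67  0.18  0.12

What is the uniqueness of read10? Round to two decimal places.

0.33

h² = 0.42² + 0.67² + 0.18² + 0.12² = 0.1764 + 0.4489 + 0.0324 + 0.0144 = 0.6721
Uniqueness u² = 1 − h² = 1 − 0.6721 = 0.3279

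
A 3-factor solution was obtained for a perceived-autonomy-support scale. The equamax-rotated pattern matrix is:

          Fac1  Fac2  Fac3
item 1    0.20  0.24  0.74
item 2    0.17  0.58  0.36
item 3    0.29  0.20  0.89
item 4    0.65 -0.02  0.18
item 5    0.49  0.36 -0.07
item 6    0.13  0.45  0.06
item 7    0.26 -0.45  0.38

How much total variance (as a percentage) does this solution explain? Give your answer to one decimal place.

SS loadings by factor: 0.9001, 0.9690, 1.6546; total = 3.5237.
Total variance with 7 standardized items is 7, so the solution explains 3.5237/7 = 0.5034 = 50.34%.

50.3%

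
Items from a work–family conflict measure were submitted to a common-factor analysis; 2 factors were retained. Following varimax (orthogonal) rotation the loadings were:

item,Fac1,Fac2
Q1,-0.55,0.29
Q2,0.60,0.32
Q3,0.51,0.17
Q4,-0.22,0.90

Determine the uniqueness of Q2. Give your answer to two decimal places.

0.54

h² = 0.60² + 0.32² = 0.3600 + 0.1024 = 0.4624
Uniqueness u² = 1 − h² = 1 − 0.4624 = 0.5376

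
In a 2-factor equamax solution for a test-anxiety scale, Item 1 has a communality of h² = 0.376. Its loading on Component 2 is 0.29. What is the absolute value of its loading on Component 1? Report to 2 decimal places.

0.54

Under orthogonal rotation h² = Σλ², so λ_Component 1² = h² − (0.0841) = 0.376 − 0.0841 = 0.2919.
|λ| = √0.2919 = 0.5403.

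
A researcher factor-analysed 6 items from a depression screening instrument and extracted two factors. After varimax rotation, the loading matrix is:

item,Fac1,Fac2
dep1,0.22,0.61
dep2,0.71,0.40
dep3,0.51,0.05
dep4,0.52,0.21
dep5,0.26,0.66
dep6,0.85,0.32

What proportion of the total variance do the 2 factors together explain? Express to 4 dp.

SS loadings by factor: 1.8731, 1.1167; total = 2.9898.
Total variance with 6 standardized items is 6, so the solution explains 2.9898/6 = 0.4983.

0.4983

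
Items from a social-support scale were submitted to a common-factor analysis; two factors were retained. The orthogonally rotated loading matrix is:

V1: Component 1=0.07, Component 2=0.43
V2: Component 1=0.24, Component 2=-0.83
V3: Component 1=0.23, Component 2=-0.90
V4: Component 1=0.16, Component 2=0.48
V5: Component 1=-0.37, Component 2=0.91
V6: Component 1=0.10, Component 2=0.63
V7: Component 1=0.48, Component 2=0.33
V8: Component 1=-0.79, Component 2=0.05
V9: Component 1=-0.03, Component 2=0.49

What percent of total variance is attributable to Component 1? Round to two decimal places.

SS loadings for Component 1 = 0.07² + 0.24² + 0.23² + 0.16² + (-0.37)² + 0.10² + 0.48² + (-0.79)² + (-0.03)² = 1.1433
With 9 standardized items, total variance = 9. Proportion = 1.1433/9 = 0.1270 → 12.70%.

12.70%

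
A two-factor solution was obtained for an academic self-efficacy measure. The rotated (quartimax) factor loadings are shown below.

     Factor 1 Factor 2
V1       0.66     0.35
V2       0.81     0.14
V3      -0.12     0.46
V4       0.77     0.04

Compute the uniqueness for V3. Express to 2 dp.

h² = (-0.12)² + 0.46² = 0.0144 + 0.2116 = 0.2260
Uniqueness u² = 1 − h² = 1 − 0.2260 = 0.7740

0.77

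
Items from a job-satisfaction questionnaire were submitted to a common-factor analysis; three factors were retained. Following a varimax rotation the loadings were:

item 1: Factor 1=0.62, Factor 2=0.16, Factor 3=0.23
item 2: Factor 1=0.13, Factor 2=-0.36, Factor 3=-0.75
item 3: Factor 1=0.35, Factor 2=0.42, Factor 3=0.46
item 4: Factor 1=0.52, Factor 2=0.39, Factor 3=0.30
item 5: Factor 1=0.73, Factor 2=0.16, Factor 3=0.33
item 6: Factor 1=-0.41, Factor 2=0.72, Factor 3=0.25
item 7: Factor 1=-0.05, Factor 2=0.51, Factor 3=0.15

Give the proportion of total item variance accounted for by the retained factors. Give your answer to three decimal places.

0.557

SS loadings by factor: 1.4977, 1.2878, 1.1109; total = 3.8964.
Total variance with 7 standardized items is 7, so the solution explains 3.8964/7 = 0.5566.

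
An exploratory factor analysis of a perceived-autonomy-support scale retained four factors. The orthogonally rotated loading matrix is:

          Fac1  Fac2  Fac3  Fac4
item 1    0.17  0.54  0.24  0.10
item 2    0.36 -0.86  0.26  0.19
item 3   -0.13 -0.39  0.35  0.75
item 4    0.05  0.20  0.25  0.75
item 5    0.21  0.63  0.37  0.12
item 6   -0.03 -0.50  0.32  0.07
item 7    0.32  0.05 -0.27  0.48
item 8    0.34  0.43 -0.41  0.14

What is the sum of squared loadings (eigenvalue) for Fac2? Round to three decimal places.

SS loadings for Fac2 = 0.54² + (-0.86)² + (-0.39)² + 0.20² + 0.63² + (-0.50)² + 0.05² + 0.43² = 0.2916 + 0.7396 + 0.1521 + 0.0400 + 0.3969 + 0.2500 + 0.0025 + 0.1849 = 2.0576

2.058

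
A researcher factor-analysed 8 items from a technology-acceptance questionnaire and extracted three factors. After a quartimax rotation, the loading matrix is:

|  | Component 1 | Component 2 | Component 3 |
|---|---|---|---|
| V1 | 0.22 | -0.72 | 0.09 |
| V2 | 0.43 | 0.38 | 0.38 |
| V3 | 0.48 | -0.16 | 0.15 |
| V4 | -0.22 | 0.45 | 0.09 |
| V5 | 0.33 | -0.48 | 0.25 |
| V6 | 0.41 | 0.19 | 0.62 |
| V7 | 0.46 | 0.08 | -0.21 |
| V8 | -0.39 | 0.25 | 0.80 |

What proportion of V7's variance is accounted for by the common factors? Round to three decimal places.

0.262

h² = 0.46² + 0.08² + (-0.21)² = 0.2116 + 0.0064 + 0.0441 = 0.2621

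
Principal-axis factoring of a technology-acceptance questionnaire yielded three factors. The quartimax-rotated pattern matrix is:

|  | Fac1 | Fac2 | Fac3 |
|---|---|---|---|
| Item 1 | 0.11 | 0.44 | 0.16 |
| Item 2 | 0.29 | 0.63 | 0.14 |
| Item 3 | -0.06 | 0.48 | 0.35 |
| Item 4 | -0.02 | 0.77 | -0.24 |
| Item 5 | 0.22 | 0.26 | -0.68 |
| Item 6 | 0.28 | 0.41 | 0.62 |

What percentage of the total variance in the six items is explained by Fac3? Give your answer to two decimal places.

17.87%

SS loadings for Fac3 = 0.16² + 0.14² + 0.35² + (-0.24)² + (-0.68)² + 0.62² = 1.0721
With 6 standardized items, total variance = 6. Proportion = 1.0721/6 = 0.1787 → 17.87%.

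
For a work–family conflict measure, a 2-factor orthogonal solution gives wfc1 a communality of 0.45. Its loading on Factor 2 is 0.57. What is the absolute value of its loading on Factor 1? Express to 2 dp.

0.35

Under orthogonal rotation h² = Σλ², so λ_Factor 1² = h² − (0.3249) = 0.45 − 0.3249 = 0.1251.
|λ| = √0.1251 = 0.3537.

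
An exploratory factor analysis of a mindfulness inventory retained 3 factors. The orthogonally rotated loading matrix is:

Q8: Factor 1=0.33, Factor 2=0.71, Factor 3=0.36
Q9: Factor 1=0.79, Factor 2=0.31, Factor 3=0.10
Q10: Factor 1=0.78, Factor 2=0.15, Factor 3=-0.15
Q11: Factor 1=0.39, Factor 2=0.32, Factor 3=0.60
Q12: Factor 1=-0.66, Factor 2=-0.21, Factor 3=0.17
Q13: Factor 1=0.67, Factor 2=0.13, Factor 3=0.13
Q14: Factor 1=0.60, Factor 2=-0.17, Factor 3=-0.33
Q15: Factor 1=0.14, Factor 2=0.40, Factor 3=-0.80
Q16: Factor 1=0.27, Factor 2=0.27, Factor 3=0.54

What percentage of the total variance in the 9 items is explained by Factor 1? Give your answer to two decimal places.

SS loadings for Factor 1 = 0.33² + 0.79² + 0.78² + 0.39² + (-0.66)² + 0.67² + 0.60² + 0.14² + 0.27² = 2.8305
With 9 standardized items, total variance = 9. Proportion = 2.8305/9 = 0.3145 → 31.45%.

31.45%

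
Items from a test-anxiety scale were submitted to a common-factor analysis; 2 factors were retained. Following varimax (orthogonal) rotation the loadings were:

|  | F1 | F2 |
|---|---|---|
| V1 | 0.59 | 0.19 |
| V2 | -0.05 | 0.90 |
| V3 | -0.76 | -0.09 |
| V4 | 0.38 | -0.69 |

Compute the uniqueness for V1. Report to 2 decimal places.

0.62

h² = 0.59² + 0.19² = 0.3481 + 0.0361 = 0.3842
Uniqueness u² = 1 − h² = 1 − 0.3842 = 0.6158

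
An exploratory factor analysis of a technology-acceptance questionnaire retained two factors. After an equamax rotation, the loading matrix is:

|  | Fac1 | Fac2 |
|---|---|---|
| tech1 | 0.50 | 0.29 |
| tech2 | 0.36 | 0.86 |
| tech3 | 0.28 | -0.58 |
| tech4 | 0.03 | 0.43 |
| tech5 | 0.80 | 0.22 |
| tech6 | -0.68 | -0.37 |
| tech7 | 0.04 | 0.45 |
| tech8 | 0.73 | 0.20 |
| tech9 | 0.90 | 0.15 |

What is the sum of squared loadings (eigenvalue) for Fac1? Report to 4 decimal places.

2.9058

SS loadings for Fac1 = 0.50² + 0.36² + 0.28² + 0.03² + 0.80² + (-0.68)² + 0.04² + 0.73² + 0.90² = 0.2500 + 0.1296 + 0.0784 + 0.0009 + 0.6400 + 0.4624 + 0.0016 + 0.5329 + 0.8100 = 2.9058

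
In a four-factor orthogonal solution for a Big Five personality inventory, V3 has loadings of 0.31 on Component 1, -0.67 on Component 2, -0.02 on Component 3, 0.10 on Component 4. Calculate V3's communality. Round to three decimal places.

0.555

h² = 0.31² + (-0.67)² + (-0.02)² + 0.10² = 0.0961 + 0.4489 + 0.0004 + 0.0100 = 0.5554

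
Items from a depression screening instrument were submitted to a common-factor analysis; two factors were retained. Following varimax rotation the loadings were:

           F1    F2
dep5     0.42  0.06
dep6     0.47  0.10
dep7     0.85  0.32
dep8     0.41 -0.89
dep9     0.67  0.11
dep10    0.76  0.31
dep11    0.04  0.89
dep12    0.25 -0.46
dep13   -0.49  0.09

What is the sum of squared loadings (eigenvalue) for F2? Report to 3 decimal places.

2.028

SS loadings for F2 = 0.06² + 0.10² + 0.32² + (-0.89)² + 0.11² + 0.31² + 0.89² + (-0.46)² + 0.09² = 0.0036 + 0.0100 + 0.1024 + 0.7921 + 0.0121 + 0.0961 + 0.7921 + 0.2116 + 0.0081 = 2.0281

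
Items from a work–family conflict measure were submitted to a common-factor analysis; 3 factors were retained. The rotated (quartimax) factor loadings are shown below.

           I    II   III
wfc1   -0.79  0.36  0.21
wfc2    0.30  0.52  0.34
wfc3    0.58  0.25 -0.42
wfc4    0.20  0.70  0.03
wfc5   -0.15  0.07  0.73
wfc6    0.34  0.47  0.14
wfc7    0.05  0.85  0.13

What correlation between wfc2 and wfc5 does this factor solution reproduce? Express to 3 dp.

0.240

r̂ = Σ λ_i·λ_j across factors = (0.30)(-0.15) + (0.52)(0.07) + (0.34)(0.73)
  = -0.0450 +0.0364 +0.2482 = 0.2396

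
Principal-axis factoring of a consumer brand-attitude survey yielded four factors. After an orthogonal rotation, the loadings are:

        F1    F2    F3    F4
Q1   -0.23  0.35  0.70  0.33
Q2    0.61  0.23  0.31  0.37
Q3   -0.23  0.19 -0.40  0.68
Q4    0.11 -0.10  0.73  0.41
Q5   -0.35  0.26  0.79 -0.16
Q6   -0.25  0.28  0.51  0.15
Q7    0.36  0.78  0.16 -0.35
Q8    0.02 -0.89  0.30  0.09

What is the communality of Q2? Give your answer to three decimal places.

h² = 0.61² + 0.23² + 0.31² + 0.37² = 0.3721 + 0.0529 + 0.0961 + 0.1369 = 0.6580

0.658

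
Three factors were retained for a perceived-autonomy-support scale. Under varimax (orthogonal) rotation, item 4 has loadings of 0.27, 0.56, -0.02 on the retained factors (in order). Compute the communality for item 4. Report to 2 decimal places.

h² = 0.27² + 0.56² + (-0.02)² = 0.0729 + 0.3136 + 0.0004 = 0.3869

0.39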